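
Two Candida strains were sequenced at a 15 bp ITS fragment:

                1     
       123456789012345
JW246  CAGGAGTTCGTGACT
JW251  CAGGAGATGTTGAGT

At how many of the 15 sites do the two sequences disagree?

4

The sequences differ at positions 7 (T/A), 9 (C/G), 10 (G/T), 14 (C/G).
That gives 4 mismatches out of 15 aligned sites, so the Hamming distance is 4.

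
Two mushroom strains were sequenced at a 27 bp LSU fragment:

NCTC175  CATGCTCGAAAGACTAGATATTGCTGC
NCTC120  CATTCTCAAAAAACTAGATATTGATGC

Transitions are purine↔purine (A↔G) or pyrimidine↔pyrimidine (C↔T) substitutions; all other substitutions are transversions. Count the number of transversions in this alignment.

2

Differing sites — 4:G/T (Tv); 8:G/A (Ti); 12:G/A (Ti); 24:C/A (Tv).
Of the 4 differences, 2 transitions and 2 transversions, so the answer is 2.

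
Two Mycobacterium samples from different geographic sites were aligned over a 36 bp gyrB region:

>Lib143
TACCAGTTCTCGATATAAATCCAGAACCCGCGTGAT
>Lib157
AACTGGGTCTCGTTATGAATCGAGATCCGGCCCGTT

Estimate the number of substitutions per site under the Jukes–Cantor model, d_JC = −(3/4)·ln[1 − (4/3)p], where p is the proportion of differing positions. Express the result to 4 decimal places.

Mismatches occur at site 1 (T→A), site 4 (C→T), site 5 (A→G), site 7 (T→G), site 13 (A→T), site 17 (A→G), site 22 (C→G), site 26 (A→T), site 29 (C→G), site 32 (G→C), site 33 (T→C), site 35 (A→T).
p = 12/36 = 0.333333.
d = −0.75 · ln(1 − (4/3)·0.333333) = −0.75 · ln(0.555556) = −0.75 · (-0.587786) = 0.4408.

0.4408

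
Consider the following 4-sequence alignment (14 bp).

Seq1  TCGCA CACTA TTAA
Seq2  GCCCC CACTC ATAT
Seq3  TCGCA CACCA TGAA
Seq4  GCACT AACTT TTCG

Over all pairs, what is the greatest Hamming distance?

Pairwise Hamming distances:
  Seq1 vs Seq2: 6
  Seq1 vs Seq3: 2
  Seq1 vs Seq4: 7
  Seq2 vs Seq3: 8
  Seq2 vs Seq4: 7
  Seq3 vs Seq4: 9
The largest is 9, between Seq3 and Seq4.

9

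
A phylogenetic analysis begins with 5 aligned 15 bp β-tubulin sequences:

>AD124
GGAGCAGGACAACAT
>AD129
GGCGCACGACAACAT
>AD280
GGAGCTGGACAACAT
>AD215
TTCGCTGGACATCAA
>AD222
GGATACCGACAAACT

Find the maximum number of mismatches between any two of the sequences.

Pairwise Hamming distances:
  AD124 vs AD129: 2
  AD124 vs AD280: 1
  AD124 vs AD215: 6
  AD124 vs AD222: 6
  AD129 vs AD280: 3
  AD129 vs AD215: 6
  AD129 vs AD222: 6
  AD280 vs AD215: 5
  AD280 vs AD222: 6
  AD215 vs AD222: 11
The largest is 11, between AD215 and AD222.

11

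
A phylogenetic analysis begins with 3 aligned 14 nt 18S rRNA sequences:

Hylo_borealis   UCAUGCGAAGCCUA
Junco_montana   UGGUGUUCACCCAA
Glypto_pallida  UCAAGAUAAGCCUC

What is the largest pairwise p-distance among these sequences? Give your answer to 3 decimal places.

0.571

Pairwise Hamming distances:
  Hylo_borealis vs Junco_montana: 7
  Hylo_borealis vs Glypto_pallida: 4
  Junco_montana vs Glypto_pallida: 8
The largest is 8 mismatches, between Junco_montana and Glypto_pallida; p = 8/14 = 0.571.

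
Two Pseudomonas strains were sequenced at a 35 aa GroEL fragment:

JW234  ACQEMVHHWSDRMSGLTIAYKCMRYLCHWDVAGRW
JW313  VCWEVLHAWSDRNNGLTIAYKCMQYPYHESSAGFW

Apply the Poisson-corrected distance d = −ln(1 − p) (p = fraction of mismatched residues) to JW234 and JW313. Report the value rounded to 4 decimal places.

0.5108

Mismatches occur at site 1 (A→V), site 3 (Q→W), site 5 (M→V), site 6 (V→L), site 8 (H→A), site 13 (M→N), site 14 (S→N), site 24 (R→Q), site 26 (L→P), site 27 (C→Y), site 29 (W→E), site 30 (D→S), site 31 (V→S), site 34 (R→F).
p = 14/35 = 0.400000.
d = −ln(1 − 0.400000) = −ln(0.600000) = 0.5108.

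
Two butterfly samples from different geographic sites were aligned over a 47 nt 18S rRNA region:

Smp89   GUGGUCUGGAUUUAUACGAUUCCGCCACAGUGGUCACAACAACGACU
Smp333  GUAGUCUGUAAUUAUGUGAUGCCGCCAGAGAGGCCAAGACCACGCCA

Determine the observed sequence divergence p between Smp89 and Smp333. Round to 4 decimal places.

The sequences differ at positions 3 (G/A), 9 (G/U), 11 (U/A), 16 (A/G), 17 (C/U), 21 (U/G), 28 (C/G), 31 (U/A), 34 (U/C), 37 (C/A), 38 (A/G), 41 (A/C), 45 (A/C), 47 (U/A).
There are 14 differences over 47 sites, so p = 14/47 = 0.2979.

0.2979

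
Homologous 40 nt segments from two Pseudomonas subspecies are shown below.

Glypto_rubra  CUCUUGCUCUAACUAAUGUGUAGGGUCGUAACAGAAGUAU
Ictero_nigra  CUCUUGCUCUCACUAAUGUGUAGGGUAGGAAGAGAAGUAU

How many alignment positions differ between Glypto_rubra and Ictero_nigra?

4

Mismatches occur at site 11 (A→C), site 27 (C→A), site 29 (U→G), site 32 (C→G).
That gives 4 mismatches out of 40 aligned sites, so the Hamming distance is 4.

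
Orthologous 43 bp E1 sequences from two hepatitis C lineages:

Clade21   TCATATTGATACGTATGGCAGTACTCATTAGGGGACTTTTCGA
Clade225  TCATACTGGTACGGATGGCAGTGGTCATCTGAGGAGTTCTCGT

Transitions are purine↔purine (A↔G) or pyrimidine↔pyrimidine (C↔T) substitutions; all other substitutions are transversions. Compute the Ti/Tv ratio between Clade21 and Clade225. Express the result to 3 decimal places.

1.200

Mismatches occur at site 6 (T/C, transition), site 9 (A/G, transition), site 14 (T/G, transversion), site 23 (A/G, transition), site 24 (C/G, transversion), site 29 (T/C, transition), site 30 (A/T, transversion), site 32 (G/A, transition), site 36 (C/G, transversion), site 39 (T/C, transition), site 43 (A/T, transversion).
Of the 11 differences, 6 transitions and 5 transversions, so Ti/Tv = 6/5 = 1.200.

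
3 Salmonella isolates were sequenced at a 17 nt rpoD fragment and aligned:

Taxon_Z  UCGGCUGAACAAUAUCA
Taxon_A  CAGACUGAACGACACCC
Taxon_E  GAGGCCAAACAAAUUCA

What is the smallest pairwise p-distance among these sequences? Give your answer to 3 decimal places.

0.353

Pairwise Hamming distances:
  Taxon_Z vs Taxon_A: 7
  Taxon_Z vs Taxon_E: 6
  Taxon_A vs Taxon_E: 9
The smallest is 6 mismatches, between Taxon_Z and Taxon_E; p = 6/17 = 0.353.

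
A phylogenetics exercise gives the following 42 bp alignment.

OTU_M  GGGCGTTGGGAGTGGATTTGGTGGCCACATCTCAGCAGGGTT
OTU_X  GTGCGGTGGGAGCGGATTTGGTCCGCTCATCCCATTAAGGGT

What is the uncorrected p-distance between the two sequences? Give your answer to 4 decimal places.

Mismatches occur at site 2 (G↔T), site 6 (T↔G), site 13 (T↔C), site 23 (G↔C), site 24 (G↔C), site 25 (C↔G), site 27 (A↔T), site 32 (T↔C), site 35 (G↔T), site 36 (C↔T), site 38 (G↔A), site 41 (T↔G).
There are 12 differences over 42 sites, so p = 12/42 = 0.2857.

0.2857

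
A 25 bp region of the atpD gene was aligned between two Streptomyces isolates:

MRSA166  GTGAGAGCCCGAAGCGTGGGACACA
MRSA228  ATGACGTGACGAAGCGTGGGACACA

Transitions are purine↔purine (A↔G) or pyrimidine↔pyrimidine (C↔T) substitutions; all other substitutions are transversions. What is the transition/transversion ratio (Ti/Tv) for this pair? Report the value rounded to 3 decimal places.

Differing sites — 1:G/A (Ti); 5:G/C (Tv); 6:A/G (Ti); 7:G/T (Tv); 8:C/G (Tv); 9:C/A (Tv).
Of the 6 differences, 2 transitions and 4 transversions, so Ti/Tv = 2/4 = 0.500.

0.500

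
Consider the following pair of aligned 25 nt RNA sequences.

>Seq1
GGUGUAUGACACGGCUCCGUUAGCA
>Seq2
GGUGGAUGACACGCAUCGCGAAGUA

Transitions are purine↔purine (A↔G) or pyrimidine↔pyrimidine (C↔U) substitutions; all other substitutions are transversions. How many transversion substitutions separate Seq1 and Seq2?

7

The sequences differ at positions 5 (U/G, transversion), 14 (G/C, transversion), 15 (C/A, transversion), 18 (C/G, transversion), 19 (G/C, transversion), 20 (U/G, transversion), 21 (U/A, transversion), 24 (C/U, transition).
Of the 8 differences, 1 transition and 7 transversions, so the answer is 7.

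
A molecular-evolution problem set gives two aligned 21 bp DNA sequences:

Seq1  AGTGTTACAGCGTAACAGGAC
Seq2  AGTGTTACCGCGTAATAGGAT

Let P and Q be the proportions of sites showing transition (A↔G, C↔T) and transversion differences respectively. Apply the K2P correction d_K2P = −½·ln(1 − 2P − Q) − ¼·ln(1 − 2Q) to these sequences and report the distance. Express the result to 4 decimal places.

The sequences differ at positions 9 (A/C, transversion), 16 (C/T, transition), 21 (C/T, transition).
Of the 3 differences, 2 transitions and 1 transversion over 21 sites: P = 2/21 = 0.095238, Q = 1/21 = 0.047619.
d = −0.5·ln(0.761905) − 0.25·ln(0.904762) = −0.5·(-0.271933) − 0.25·(-0.100083) = 0.1610.

0.1610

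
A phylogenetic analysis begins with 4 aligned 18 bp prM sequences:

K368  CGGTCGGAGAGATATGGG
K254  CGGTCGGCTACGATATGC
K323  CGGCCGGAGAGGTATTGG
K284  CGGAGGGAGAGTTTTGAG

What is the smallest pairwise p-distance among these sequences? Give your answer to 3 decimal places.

0.167

Pairwise Hamming distances:
  K368 vs K254: 9
  K368 vs K323: 3
  K368 vs K284: 5
  K254 vs K323: 8
  K254 vs K284: 11
  K323 vs K284: 6
The smallest is 3 mismatches, between K368 and K323; p = 3/18 = 0.167.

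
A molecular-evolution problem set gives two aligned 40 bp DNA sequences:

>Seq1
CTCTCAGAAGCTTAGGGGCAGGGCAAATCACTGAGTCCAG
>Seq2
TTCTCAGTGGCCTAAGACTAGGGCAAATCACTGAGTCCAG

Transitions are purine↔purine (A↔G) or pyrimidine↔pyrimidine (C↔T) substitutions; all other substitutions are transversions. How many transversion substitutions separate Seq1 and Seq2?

Mismatches occur at site 1 (C→T, transition), site 8 (A→T, transversion), site 9 (A→G, transition), site 12 (T→C, transition), site 15 (G→A, transition), site 17 (G→A, transition), site 18 (G→C, transversion), site 19 (C→T, transition).
Of the 8 differences, 6 transitions and 2 transversions, so the answer is 2.

2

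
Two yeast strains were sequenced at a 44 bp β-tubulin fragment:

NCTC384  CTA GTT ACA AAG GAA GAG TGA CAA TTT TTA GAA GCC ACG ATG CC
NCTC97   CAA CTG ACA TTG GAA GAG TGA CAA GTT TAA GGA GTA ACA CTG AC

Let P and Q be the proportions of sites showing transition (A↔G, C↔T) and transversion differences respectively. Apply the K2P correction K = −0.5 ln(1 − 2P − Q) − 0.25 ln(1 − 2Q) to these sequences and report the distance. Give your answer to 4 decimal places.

Differing sites — 2:T/A (Tv); 4:G/C (Tv); 6:T/G (Tv); 10:A/T (Tv); 11:A/T (Tv); 25:T/G (Tv); 29:T/A (Tv); 32:A/G (Ti); 35:C/T (Ti); 36:C/A (Tv); 39:G/A (Ti); 40:A/C (Tv); 43:C/A (Tv).
Of the 13 differences, 3 transitions and 10 transversions over 44 sites: P = 3/44 = 0.068182, Q = 10/44 = 0.227273.
d = −0.5·ln(0.636363) − 0.25·ln(0.545454) = −0.5·(-0.451986) − 0.25·(-0.606137) = 0.3775.

0.3775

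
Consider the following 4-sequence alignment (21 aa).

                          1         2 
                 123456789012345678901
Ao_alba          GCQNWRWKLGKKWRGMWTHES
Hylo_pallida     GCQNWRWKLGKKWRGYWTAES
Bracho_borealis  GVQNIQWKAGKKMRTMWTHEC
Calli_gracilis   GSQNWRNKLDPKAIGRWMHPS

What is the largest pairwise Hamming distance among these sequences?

Pairwise Hamming distances:
  Ao_alba vs Hylo_pallida: 2
  Ao_alba vs Bracho_borealis: 7
  Ao_alba vs Calli_gracilis: 9
  Hylo_pallida vs Bracho_borealis: 9
  Hylo_pallida vs Calli_gracilis: 10
  Bracho_borealis vs Calli_gracilis: 14
The largest is 14, between Bracho_borealis and Calli_gracilis.

14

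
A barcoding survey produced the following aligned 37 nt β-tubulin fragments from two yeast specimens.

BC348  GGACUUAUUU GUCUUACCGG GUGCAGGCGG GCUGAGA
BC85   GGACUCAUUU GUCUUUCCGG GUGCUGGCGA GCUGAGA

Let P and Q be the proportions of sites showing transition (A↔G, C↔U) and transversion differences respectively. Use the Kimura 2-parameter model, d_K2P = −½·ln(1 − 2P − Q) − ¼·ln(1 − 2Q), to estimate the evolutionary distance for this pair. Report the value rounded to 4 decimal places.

The sequences differ at positions 6 (U/C, transition), 16 (A/U, transversion), 25 (A/U, transversion), 30 (G/A, transition).
Of the 4 differences, 2 transitions and 2 transversions over 37 sites: P = 2/37 = 0.054054, Q = 2/37 = 0.054054.
d = −0.5·ln(0.837838) − 0.25·ln(0.891892) = −0.5·(-0.176931) − 0.25·(-0.114410) = 0.1171.

0.1171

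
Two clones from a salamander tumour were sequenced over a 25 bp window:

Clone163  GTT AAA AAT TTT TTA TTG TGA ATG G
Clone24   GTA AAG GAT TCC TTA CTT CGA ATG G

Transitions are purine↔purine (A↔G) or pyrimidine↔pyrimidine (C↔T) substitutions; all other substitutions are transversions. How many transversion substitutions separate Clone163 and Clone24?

The sequences differ at positions 3 (T/A, transversion), 6 (A/G, transition), 7 (A/G, transition), 11 (T/C, transition), 12 (T/C, transition), 16 (T/C, transition), 18 (G/T, transversion), 19 (T/C, transition).
Of the 8 differences, 6 transitions and 2 transversions, so the answer is 2.

2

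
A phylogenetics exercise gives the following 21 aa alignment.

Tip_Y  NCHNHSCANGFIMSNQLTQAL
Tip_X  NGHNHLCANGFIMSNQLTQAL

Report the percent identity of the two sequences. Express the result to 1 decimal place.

Mismatches occur at site 2 (C↔G), site 6 (S↔L).
19 of the 21 sites match, so the percent identity is 19/21 × 100 = 90.5%.

90.5%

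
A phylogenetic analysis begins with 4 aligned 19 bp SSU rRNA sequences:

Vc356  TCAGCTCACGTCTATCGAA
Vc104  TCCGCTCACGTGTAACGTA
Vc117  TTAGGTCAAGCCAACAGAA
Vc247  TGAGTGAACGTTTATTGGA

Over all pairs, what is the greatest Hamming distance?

11

Pairwise Hamming distances:
  Vc356 vs Vc104: 4
  Vc356 vs Vc117: 7
  Vc356 vs Vc247: 7
  Vc104 vs Vc117: 10
  Vc104 vs Vc247: 9
  Vc117 vs Vc247: 11
The largest is 11, between Vc117 and Vc247.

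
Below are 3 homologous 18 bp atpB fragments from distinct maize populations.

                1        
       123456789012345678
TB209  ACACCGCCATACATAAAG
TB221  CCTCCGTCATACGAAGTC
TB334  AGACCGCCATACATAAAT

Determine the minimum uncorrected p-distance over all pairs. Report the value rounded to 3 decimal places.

0.111

Pairwise Hamming distances:
  TB209 vs TB221: 8
  TB209 vs TB334: 2
  TB221 vs TB334: 9
The smallest is 2 mismatches, between TB209 and TB334; p = 2/18 = 0.111.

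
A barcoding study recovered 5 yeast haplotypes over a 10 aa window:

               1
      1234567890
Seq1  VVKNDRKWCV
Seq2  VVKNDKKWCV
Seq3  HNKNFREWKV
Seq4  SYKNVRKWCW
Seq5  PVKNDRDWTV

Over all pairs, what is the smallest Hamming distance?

1

Pairwise Hamming distances:
  Seq1 vs Seq2: 1
  Seq1 vs Seq3: 5
  Seq1 vs Seq4: 4
  Seq1 vs Seq5: 3
  Seq2 vs Seq3: 6
  Seq2 vs Seq4: 5
  Seq2 vs Seq5: 4
  Seq3 vs Seq4: 6
  Seq3 vs Seq5: 5
  Seq4 vs Seq5: 6
The smallest is 1, between Seq1 and Seq2.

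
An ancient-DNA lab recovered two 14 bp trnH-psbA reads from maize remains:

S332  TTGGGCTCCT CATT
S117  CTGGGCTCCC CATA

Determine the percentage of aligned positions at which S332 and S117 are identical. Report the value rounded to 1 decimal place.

Mismatches occur at site 1 (T↔C), site 10 (T↔C), site 14 (T↔A).
11 of the 14 sites match, so the percent identity is 11/14 × 100 = 78.6%.

78.6%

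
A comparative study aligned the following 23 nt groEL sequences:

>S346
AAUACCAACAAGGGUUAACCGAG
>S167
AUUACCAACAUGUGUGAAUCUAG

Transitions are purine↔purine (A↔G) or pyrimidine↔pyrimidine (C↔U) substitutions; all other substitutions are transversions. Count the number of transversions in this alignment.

Mismatches occur at site 2 (A→U, transversion), site 11 (A→U, transversion), site 13 (G→U, transversion), site 16 (U→G, transversion), site 19 (C→U, transition), site 21 (G→U, transversion).
Of the 6 differences, 1 transition and 5 transversions, so the answer is 5.

5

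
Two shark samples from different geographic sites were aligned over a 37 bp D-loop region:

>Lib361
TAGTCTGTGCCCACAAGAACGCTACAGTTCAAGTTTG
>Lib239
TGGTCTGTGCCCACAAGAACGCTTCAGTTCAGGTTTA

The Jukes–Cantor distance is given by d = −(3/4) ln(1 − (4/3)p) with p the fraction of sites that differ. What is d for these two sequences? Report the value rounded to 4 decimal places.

The sequences differ at positions 2 (A/G), 24 (A/T), 32 (A/G), 37 (G/A).
p = 4/37 = 0.108108.
d = −0.75 · ln(1 − (4/3)·0.108108) = −0.75 · ln(0.855856) = −0.75 · (-0.155653) = 0.1167.

0.1167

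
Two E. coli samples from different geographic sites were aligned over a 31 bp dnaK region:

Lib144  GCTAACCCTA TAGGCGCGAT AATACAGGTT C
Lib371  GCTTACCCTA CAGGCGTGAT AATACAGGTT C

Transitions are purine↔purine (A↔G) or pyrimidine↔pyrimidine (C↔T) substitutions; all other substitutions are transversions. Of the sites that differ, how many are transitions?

Differing sites — 4:A/T (Tv); 11:T/C (Ti); 17:C/T (Ti).
Of the 3 differences, 2 transitions and 1 transversion, so the answer is 2.

2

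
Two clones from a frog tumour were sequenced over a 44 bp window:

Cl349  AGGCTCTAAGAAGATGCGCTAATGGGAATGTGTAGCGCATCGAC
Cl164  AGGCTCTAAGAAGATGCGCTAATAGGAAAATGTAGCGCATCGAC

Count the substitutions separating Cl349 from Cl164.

Differing sites — 24:G/A; 29:T/A; 30:G/A.
That gives 3 mismatches out of 44 aligned sites, so the Hamming distance is 3.

3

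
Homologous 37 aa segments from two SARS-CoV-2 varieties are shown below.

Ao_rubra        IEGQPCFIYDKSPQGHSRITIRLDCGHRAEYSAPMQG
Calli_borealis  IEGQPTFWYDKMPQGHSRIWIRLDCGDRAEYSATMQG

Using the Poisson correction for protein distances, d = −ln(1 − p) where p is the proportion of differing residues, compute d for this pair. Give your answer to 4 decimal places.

0.1769

Mismatches occur at site 6 (C→T), site 8 (I→W), site 12 (S→M), site 20 (T→W), site 27 (H→D), site 34 (P→T).
p = 6/37 = 0.162162.
d = −ln(1 − 0.162162) = −ln(0.837838) = 0.1769.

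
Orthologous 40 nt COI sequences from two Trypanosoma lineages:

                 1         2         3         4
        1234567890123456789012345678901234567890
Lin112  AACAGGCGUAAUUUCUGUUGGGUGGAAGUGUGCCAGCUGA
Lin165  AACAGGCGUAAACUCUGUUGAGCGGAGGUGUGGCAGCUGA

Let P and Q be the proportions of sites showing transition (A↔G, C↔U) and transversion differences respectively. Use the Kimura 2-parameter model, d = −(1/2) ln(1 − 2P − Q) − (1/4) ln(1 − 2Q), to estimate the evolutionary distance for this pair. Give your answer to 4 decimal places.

0.1702

Differing sites — 12:U/A (Tv); 13:U/C (Ti); 21:G/A (Ti); 23:U/C (Ti); 27:A/G (Ti); 33:C/G (Tv).
Of the 6 differences, 4 transitions and 2 transversions over 40 sites: P = 4/40 = 0.100000, Q = 2/40 = 0.050000.
d = −0.5·ln(0.750000) − 0.25·ln(0.900000) = −0.5·(-0.287682) − 0.25·(-0.105361) = 0.1702.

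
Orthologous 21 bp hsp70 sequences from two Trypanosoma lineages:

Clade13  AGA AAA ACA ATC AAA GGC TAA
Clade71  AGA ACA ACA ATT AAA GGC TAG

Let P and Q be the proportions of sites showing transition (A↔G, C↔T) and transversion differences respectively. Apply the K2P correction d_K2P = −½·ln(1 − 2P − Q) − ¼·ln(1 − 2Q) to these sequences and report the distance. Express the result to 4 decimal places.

Mismatches occur at site 5 (A↔C, transversion), site 12 (C↔T, transition), site 21 (A↔G, transition).
Of the 3 differences, 2 transitions and 1 transversion over 21 sites: P = 2/21 = 0.095238, Q = 1/21 = 0.047619.
d = −0.5·ln(0.761905) − 0.25·ln(0.904762) = −0.5·(-0.271933) − 0.25·(-0.100083) = 0.1610.

0.1610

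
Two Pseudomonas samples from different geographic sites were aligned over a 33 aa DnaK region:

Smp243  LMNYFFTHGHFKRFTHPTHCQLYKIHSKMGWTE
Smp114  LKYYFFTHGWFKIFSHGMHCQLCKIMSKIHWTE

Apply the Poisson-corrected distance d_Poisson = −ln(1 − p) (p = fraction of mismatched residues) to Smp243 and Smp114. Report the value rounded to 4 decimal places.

0.4055

Mismatches occur at site 2 (M→K), site 3 (N→Y), site 10 (H→W), site 13 (R→I), site 15 (T→S), site 17 (P→G), site 18 (T→M), site 23 (Y→C), site 26 (H→M), site 29 (M→I), site 30 (G→H).
p = 11/33 = 0.333333.
d = −ln(1 − 0.333333) = −ln(0.666667) = 0.4055.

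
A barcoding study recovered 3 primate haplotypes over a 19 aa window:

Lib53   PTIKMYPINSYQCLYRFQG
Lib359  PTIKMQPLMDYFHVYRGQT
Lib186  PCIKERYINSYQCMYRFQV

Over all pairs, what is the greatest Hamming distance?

12

Pairwise Hamming distances:
  Lib53 vs Lib359: 9
  Lib53 vs Lib186: 6
  Lib359 vs Lib186: 12
The largest is 12, between Lib359 and Lib186.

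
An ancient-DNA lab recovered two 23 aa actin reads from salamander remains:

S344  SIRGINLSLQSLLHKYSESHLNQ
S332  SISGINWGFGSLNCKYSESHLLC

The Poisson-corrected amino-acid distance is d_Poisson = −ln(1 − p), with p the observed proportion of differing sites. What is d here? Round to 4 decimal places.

0.4964

Differing sites — 3:R/S; 7:L/W; 8:S/G; 9:L/F; 10:Q/G; 13:L/N; 14:H/C; 22:N/L; 23:Q/C.
p = 9/23 = 0.391304.
d = −ln(1 − 0.391304) = −ln(0.608696) = 0.4964.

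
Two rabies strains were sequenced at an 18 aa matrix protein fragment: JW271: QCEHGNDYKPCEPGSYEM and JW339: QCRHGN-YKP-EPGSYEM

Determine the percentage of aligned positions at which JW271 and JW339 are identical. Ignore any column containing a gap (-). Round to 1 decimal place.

Excluding the 2 gap columns leaves 16 comparable sites.
A single mismatch occurs at site 3 (E/R).
15 of the 16 comparable sites match, so the percent identity is 15/16 × 100 = 93.8%.

93.8%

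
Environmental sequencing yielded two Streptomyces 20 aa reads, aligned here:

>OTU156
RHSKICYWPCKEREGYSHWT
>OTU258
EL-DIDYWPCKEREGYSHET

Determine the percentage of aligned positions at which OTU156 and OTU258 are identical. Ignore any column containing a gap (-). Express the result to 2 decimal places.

Excluding the 1 gap column leaves 19 comparable sites.
The sequences differ at positions 1 (R/E), 2 (H/L), 4 (K/D), 6 (C/D), 19 (W/E).
14 of the 19 comparable sites match, so the percent identity is 14/19 × 100 = 73.68%.

73.68%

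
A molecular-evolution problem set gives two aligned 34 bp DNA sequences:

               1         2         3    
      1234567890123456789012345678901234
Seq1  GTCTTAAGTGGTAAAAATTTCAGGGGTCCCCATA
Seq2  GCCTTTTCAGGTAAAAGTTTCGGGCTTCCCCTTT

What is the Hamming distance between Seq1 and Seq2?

11

Differing sites — 2:T/C; 6:A/T; 7:A/T; 8:G/C; 9:T/A; 17:A/G; 22:A/G; 25:G/C; 26:G/T; 32:A/T; 34:A/T.
That gives 11 mismatches out of 34 aligned sites, so the Hamming distance is 11.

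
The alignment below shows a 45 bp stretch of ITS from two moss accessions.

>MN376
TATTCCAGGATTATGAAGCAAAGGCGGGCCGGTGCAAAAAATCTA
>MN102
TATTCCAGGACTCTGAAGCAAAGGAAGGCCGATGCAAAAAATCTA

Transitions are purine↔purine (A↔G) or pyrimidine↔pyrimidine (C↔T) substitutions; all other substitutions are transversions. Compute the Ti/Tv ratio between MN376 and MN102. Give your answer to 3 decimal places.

Mismatches occur at site 11 (T→C, transition), site 13 (A→C, transversion), site 25 (C→A, transversion), site 26 (G→A, transition), site 32 (G→A, transition).
Of the 5 differences, 3 transitions and 2 transversions, so Ti/Tv = 3/2 = 1.500.

1.500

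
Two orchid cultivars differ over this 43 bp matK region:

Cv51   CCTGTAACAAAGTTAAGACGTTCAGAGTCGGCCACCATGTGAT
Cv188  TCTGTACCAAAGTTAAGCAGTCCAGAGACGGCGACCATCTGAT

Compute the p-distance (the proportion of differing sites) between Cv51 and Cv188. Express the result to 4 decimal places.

Differing sites — 1:C/T; 7:A/C; 18:A/C; 19:C/A; 22:T/C; 28:T/A; 33:C/G; 39:G/C.
There are 8 differences over 43 sites, so p = 8/43 = 0.1860.

0.1860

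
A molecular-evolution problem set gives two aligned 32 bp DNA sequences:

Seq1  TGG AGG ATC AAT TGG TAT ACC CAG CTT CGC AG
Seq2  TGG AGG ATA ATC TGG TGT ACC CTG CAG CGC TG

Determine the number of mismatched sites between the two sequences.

The sequences differ at positions 9 (C/A), 11 (A/T), 12 (T/C), 17 (A/G), 23 (A/T), 26 (T/A), 27 (T/G), 31 (A/T).
That gives 8 mismatches out of 32 aligned sites, so the Hamming distance is 8.

8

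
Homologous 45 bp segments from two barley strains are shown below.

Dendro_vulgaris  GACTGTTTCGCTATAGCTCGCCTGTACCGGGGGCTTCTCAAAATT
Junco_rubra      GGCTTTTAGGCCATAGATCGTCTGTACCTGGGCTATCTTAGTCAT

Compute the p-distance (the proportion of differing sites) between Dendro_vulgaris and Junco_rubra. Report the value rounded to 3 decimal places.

Mismatches occur at site 2 (A/G), site 5 (G/T), site 8 (T/A), site 9 (C/G), site 12 (T/C), site 17 (C/A), site 21 (C/T), site 29 (G/T), site 33 (G/C), site 34 (C/T), site 35 (T/A), site 39 (C/T), site 41 (A/G), site 42 (A/T), site 43 (A/C), site 44 (T/A).
There are 16 differences over 45 sites, so p = 16/45 = 0.356.

0.356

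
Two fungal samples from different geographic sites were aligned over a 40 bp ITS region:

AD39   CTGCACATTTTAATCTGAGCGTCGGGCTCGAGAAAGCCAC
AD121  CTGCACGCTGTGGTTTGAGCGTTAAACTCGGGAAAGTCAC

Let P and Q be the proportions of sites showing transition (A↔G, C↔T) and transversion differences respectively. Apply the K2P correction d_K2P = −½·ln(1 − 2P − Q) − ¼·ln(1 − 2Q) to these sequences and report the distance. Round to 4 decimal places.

0.4407

The sequences differ at positions 7 (A/G, transition), 8 (T/C, transition), 10 (T/G, transversion), 12 (A/G, transition), 13 (A/G, transition), 15 (C/T, transition), 23 (C/T, transition), 24 (G/A, transition), 25 (G/A, transition), 26 (G/A, transition), 31 (A/G, transition), 37 (C/T, transition).
Of the 12 differences, 11 transitions and 1 transversion over 40 sites: P = 11/40 = 0.275000, Q = 1/40 = 0.025000.
d = −0.5·ln(0.425000) − 0.25·ln(0.950000) = −0.5·(-0.855666) − 0.25·(-0.051293) = 0.4407.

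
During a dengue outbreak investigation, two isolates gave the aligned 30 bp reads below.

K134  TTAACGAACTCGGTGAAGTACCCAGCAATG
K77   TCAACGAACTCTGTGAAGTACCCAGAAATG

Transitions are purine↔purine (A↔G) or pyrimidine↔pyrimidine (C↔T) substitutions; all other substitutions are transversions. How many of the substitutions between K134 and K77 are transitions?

1

The sequences differ at positions 2 (T/C, transition), 12 (G/T, transversion), 26 (C/A, transversion).
Of the 3 differences, 1 transition and 2 transversions, so the answer is 1.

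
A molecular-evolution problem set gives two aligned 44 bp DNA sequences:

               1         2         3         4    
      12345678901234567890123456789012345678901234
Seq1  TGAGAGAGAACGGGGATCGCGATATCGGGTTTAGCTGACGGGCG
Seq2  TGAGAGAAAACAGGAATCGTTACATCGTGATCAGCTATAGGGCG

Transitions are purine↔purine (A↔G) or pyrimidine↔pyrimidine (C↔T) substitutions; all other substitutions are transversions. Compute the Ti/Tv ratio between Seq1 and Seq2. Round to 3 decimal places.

1.400

The sequences differ at positions 8 (G/A, transition), 12 (G/A, transition), 15 (G/A, transition), 20 (C/T, transition), 21 (G/T, transversion), 23 (T/C, transition), 28 (G/T, transversion), 30 (T/A, transversion), 32 (T/C, transition), 37 (G/A, transition), 38 (A/T, transversion), 39 (C/A, transversion).
Of the 12 differences, 7 transitions and 5 transversions, so Ti/Tv = 7/5 = 1.400.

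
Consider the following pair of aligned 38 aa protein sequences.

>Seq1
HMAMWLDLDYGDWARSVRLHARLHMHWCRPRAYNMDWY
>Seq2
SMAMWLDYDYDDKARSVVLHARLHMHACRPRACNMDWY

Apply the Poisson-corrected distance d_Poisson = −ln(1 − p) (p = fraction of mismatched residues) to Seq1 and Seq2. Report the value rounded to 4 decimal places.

Mismatches occur at site 1 (H/S), site 8 (L/Y), site 11 (G/D), site 13 (W/K), site 18 (R/V), site 27 (W/A), site 33 (Y/C).
p = 7/38 = 0.184211.
d = −ln(1 − 0.184211) = −ln(0.815789) = 0.2036.

0.2036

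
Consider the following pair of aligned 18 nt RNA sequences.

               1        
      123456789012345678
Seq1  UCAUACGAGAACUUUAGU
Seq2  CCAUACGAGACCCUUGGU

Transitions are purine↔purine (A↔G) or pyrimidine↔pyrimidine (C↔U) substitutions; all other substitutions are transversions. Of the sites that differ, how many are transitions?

Mismatches occur at site 1 (U/C, transition), site 11 (A/C, transversion), site 13 (U/C, transition), site 16 (A/G, transition).
Of the 4 differences, 3 transitions and 1 transversion, so the answer is 3.

3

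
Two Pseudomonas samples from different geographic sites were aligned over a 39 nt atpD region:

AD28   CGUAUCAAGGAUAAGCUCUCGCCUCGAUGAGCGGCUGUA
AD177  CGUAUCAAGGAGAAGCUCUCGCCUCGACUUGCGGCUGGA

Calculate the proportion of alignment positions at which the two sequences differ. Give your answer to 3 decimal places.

Mismatches occur at site 12 (U/G), site 28 (U/C), site 29 (G/U), site 30 (A/U), site 38 (U/G).
There are 5 differences over 39 sites, so p = 5/39 = 0.128.

0.128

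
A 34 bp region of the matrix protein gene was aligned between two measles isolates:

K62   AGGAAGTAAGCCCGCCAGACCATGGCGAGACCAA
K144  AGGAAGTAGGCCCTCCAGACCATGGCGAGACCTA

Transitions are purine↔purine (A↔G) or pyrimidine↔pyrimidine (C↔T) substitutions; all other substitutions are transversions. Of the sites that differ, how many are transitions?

Mismatches occur at site 9 (A↔G, transition), site 14 (G↔T, transversion), site 33 (A↔T, transversion).
Of the 3 differences, 1 transition and 2 transversions, so the answer is 1.

1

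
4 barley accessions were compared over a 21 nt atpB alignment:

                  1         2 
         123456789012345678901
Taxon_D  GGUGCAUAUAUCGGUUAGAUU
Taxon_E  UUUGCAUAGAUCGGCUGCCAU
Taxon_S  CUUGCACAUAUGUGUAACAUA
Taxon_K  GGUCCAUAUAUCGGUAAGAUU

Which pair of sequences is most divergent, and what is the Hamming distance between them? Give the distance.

Pairwise Hamming distances:
  Taxon_D vs Taxon_E: 8
  Taxon_D vs Taxon_S: 8
  Taxon_D vs Taxon_K: 2
  Taxon_E vs Taxon_S: 11
  Taxon_E vs Taxon_K: 10
  Taxon_S vs Taxon_K: 8
The largest is 11, between Taxon_E and Taxon_S.

11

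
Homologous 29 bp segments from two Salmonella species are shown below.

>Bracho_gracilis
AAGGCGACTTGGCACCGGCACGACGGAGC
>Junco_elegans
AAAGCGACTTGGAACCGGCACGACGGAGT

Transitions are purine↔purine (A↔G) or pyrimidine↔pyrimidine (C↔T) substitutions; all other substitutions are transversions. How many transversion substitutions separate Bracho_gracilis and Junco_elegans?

1

Mismatches occur at site 3 (G↔A, transition), site 13 (C↔A, transversion), site 29 (C↔T, transition).
Of the 3 differences, 2 transitions and 1 transversion, so the answer is 1.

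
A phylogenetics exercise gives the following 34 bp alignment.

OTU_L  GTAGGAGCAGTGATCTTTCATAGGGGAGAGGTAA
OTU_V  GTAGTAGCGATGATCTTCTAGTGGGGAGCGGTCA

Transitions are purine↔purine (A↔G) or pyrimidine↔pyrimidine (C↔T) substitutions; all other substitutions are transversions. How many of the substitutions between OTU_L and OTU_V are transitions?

Differing sites — 5:G/T (Tv); 9:A/G (Ti); 10:G/A (Ti); 18:T/C (Ti); 19:C/T (Ti); 21:T/G (Tv); 22:A/T (Tv); 29:A/C (Tv); 33:A/C (Tv).
Of the 9 differences, 4 transitions and 5 transversions, so the answer is 4.

4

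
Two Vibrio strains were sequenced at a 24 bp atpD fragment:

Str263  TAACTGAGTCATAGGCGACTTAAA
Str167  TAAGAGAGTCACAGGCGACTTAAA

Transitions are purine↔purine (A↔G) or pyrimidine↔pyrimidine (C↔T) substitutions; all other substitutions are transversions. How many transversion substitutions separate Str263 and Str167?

2

Mismatches occur at site 4 (C↔G, transversion), site 5 (T↔A, transversion), site 12 (T↔C, transition).
Of the 3 differences, 1 transition and 2 transversions, so the answer is 2.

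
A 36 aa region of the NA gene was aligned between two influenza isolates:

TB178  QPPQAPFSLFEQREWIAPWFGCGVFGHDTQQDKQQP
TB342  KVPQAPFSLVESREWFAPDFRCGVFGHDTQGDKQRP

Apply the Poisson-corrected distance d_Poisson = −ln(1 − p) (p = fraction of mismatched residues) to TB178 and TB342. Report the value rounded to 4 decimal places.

The sequences differ at positions 1 (Q/K), 2 (P/V), 10 (F/V), 12 (Q/S), 16 (I/F), 19 (W/D), 21 (G/R), 31 (Q/G), 35 (Q/R).
p = 9/36 = 0.250000.
d = −ln(1 − 0.250000) = −ln(0.750000) = 0.2877.

0.2877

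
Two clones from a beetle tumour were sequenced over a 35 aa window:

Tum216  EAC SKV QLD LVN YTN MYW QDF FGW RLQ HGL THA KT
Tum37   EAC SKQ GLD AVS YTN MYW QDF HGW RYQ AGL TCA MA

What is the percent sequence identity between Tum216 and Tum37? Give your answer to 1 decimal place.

71.4%

Mismatches occur at site 6 (V/Q), site 7 (Q/G), site 10 (L/A), site 12 (N/S), site 22 (F/H), site 26 (L/Y), site 28 (H/A), site 32 (H/C), site 34 (K/M), site 35 (T/A).
25 of the 35 sites match, so the percent identity is 25/35 × 100 = 71.4%.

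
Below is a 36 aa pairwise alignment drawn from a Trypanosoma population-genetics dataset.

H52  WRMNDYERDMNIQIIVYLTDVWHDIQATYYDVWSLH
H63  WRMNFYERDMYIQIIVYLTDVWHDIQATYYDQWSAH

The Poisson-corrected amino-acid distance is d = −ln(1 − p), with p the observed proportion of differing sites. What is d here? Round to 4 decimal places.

0.1178

The sequences differ at positions 5 (D/F), 11 (N/Y), 32 (V/Q), 35 (L/A).
p = 4/36 = 0.111111.
d = −ln(1 − 0.111111) = −ln(0.888889) = 0.1178.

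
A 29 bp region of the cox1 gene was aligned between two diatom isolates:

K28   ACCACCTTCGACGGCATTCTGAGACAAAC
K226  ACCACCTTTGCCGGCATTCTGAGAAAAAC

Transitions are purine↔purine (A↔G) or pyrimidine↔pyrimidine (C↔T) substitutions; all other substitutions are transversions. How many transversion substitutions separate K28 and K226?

Mismatches occur at site 9 (C↔T, transition), site 11 (A↔C, transversion), site 25 (C↔A, transversion).
Of the 3 differences, 1 transition and 2 transversions, so the answer is 2.

2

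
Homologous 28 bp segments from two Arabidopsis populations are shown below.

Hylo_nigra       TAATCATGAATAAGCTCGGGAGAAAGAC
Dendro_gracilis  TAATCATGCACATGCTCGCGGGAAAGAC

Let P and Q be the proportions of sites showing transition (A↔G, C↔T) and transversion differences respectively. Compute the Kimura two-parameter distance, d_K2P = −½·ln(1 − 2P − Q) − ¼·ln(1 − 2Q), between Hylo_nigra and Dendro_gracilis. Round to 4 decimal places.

0.2041

Mismatches occur at site 9 (A↔C, transversion), site 11 (T↔C, transition), site 13 (A↔T, transversion), site 19 (G↔C, transversion), site 21 (A↔G, transition).
Of the 5 differences, 2 transitions and 3 transversions over 28 sites: P = 2/28 = 0.071429, Q = 3/28 = 0.107143.
d = −0.5·ln(0.749999) − 0.25·ln(0.785714) = −0.5·(-0.287683) − 0.25·(-0.241162) = 0.2041.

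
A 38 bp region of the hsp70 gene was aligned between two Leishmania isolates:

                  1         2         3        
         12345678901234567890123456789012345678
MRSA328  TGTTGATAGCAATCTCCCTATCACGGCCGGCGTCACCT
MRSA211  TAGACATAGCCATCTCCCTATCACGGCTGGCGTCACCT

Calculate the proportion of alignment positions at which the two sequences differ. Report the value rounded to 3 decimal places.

Differing sites — 2:G/A; 3:T/G; 4:T/A; 5:G/C; 11:A/C; 28:C/T.
There are 6 differences over 38 sites, so p = 6/38 = 0.158.

0.158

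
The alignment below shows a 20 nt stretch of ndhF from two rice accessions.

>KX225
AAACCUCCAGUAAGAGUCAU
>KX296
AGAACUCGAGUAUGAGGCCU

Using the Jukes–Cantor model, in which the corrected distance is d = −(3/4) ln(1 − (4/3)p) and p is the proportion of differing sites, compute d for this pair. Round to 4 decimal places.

Differing sites — 2:A/G; 4:C/A; 8:C/G; 13:A/U; 17:U/G; 19:A/C.
p = 6/20 = 0.300000.
d = −0.75 · ln(1 − (4/3)·0.300000) = −0.75 · ln(0.600000) = −0.75 · (-0.510826) = 0.3831.

0.3831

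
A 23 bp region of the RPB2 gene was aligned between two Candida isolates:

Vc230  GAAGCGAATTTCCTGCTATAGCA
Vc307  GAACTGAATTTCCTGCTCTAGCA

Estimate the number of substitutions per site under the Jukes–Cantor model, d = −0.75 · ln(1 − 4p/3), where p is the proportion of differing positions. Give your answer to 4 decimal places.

0.1433

Differing sites — 4:G/C; 5:C/T; 18:A/C.
p = 3/23 = 0.130435.
d = −0.75 · ln(1 − (4/3)·0.130435) = −0.75 · ln(0.826087) = −0.75 · (-0.191055) = 0.1433.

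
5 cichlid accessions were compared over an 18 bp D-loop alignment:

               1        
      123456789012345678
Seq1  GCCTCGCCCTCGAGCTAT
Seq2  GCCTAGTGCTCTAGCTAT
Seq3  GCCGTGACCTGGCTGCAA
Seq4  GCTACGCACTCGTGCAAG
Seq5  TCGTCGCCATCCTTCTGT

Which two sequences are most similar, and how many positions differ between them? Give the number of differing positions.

Pairwise Hamming distances:
  Seq1 vs Seq2: 4
  Seq1 vs Seq3: 9
  Seq1 vs Seq4: 6
  Seq1 vs Seq5: 7
  Seq2 vs Seq3: 11
  Seq2 vs Seq4: 9
  Seq2 vs Seq5: 10
  Seq3 vs Seq4: 11
  Seq3 vs Seq5: 13
  Seq4 vs Seq5: 10
The smallest is 4, between Seq1 and Seq2.

4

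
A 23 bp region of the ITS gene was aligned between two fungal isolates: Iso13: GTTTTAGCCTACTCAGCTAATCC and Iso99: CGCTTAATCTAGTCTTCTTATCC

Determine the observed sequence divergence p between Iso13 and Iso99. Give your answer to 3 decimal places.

Differing sites — 1:G/C; 2:T/G; 3:T/C; 7:G/A; 8:C/T; 12:C/G; 15:A/T; 16:G/T; 19:A/T.
There are 9 differences over 23 sites, so p = 9/23 = 0.391.

0.391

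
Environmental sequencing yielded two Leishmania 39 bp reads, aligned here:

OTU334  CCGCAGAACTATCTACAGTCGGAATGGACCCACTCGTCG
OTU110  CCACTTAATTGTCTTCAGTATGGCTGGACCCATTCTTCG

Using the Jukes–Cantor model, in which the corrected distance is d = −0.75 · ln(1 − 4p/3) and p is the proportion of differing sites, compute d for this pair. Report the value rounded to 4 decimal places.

The sequences differ at positions 3 (G/A), 5 (A/T), 6 (G/T), 9 (C/T), 11 (A/G), 15 (A/T), 20 (C/A), 21 (G/T), 23 (A/G), 24 (A/C), 33 (C/T), 36 (G/T).
p = 12/39 = 0.307692.
d = −0.75 · ln(1 − (4/3)·0.307692) = −0.75 · ln(0.589744) = −0.75 · (-0.528067) = 0.3961.

0.3961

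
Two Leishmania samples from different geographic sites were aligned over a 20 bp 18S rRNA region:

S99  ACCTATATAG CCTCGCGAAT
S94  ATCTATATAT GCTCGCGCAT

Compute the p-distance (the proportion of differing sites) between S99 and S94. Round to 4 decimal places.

0.2000

The sequences differ at positions 2 (C/T), 10 (G/T), 11 (C/G), 18 (A/C).
There are 4 differences over 20 sites, so p = 4/20 = 0.2000.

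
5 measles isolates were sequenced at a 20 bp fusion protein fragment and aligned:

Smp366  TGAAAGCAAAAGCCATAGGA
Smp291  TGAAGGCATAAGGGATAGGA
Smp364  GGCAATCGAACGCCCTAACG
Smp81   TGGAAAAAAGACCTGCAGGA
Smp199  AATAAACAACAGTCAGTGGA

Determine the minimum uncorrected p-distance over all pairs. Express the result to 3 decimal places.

0.200

Pairwise Hamming distances:
  Smp366 vs Smp291: 4
  Smp366 vs Smp364: 9
  Smp366 vs Smp81: 8
  Smp366 vs Smp199: 8
  Smp291 vs Smp364: 13
  Smp291 vs Smp81: 11
  Smp291 vs Smp199: 11
  Smp364 vs Smp81: 14
  Smp364 vs Smp199: 14
  Smp81 vs Smp199: 11
The smallest is 4 mismatches, between Smp366 and Smp291; p = 4/20 = 0.200.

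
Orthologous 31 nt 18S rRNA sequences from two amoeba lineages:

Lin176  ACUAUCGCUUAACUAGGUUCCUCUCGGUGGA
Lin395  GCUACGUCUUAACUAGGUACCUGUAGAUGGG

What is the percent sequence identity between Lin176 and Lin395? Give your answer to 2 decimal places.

70.97%

Mismatches occur at site 1 (A→G), site 5 (U→C), site 6 (C→G), site 7 (G→U), site 19 (U→A), site 23 (C→G), site 25 (C→A), site 27 (G→A), site 31 (A→G).
22 of the 31 sites match, so the percent identity is 22/31 × 100 = 70.97%.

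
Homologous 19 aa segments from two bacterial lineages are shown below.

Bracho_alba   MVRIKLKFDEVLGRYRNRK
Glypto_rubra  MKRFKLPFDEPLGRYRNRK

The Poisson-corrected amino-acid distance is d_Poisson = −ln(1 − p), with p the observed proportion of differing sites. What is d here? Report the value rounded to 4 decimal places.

0.2364

Mismatches occur at site 2 (V↔K), site 4 (I↔F), site 7 (K↔P), site 11 (V↔P).
p = 4/19 = 0.210526.
d = −ln(1 − 0.210526) = −ln(0.789474) = 0.2364.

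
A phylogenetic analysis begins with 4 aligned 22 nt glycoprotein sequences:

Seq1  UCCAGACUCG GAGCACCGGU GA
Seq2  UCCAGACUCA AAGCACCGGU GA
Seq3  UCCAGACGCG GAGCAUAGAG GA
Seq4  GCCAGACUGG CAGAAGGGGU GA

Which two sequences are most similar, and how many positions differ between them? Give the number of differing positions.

Pairwise Hamming distances:
  Seq1 vs Seq2: 2
  Seq1 vs Seq3: 5
  Seq1 vs Seq4: 6
  Seq2 vs Seq3: 7
  Seq2 vs Seq4: 7
  Seq3 vs Seq4: 9
The smallest is 2, between Seq1 and Seq2.

2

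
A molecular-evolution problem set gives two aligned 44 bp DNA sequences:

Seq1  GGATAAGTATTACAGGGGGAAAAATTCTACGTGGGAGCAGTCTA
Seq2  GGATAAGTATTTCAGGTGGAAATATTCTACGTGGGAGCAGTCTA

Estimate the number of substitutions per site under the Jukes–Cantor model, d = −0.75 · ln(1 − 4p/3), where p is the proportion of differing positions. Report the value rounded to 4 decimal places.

0.0715

The sequences differ at positions 12 (A/T), 17 (G/T), 23 (A/T).
p = 3/44 = 0.068182.
d = −0.75 · ln(1 − (4/3)·0.068182) = −0.75 · ln(0.909091) = −0.75 · (-0.095310) = 0.0715.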